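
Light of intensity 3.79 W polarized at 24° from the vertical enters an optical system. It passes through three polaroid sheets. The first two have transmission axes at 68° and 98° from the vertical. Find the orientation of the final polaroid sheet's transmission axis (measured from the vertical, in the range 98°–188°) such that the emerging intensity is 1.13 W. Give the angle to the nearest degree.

θ ≈ 127°

I₁ = I₀ cos²(68° − 24°) = I₀ cos²(44°) = 0.5174 I₀.
I₂ = I₁ cos²(98° − 68°) = 0.5174 I₀ · cos²(30°) = 0.3881 I₀.
Target fraction: 1.13 / 3.79 W = 0.2982 of I₀.
Need I₃/I₀ = 0.2982, so cos²(θ − 98°) = 0.2982 / 0.3881 = 0.7683.
θ − 98° = arccos(√0.7683) = 28.8°, giving θ ≈ 98 + 28.8 = 126.8°.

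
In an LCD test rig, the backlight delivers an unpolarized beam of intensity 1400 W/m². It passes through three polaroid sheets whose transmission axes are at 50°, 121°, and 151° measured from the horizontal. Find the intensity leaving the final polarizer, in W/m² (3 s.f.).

Unpolarized light through the first polarizer → I₁ = 1400 W/m²/2 = 700 W/m², polarized at 50°.
I₂ = I₁ · cos²(71°) = 700 · 0.106 = 74.2 W/m².
I₃ = I₂ · cos²(30°) = 74.2 · 0.75 = 55.65 W/m².

I ≈ 55.6 W/m²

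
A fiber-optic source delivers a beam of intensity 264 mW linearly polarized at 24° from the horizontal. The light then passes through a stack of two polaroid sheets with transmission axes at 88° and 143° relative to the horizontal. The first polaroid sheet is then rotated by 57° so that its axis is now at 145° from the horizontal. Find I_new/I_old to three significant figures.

I_new/I_old ≈ 4.19

Before rotation:
By Malus's law, I₁ = I₀ cos²(88° − 24°) = I₀ cos²(64°) = 0.1922 I₀.
I₂ = I₁ cos²(143° − 88°) = 0.1922 I₀ · cos²(55°) = 0.06322 I₀.
After rotation:
I₁ = I₀ cos²(145° − 24°) = I₀ cos²(59°) = 0.2653 I₀.
I₂ = I₁ cos²(143° − 145°) = 0.2653 I₀ · cos²(2°) = 0.2649 I₀.
Ratio = 0.2649 / 0.06322 = 4.191.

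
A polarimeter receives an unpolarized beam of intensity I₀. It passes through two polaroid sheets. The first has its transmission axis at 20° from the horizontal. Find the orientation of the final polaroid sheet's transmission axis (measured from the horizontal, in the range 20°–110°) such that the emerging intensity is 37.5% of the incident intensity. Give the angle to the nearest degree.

Unpolarized light through the first polarizer → I₁ = ½ I₀, now polarized at 20°.
Need I₂/I₀ = 0.375, so cos²(θ − 20°) = 0.375 / 0.5 = 0.75.
θ − 20° = arccos(√0.75) = 30.0°, giving θ ≈ 20 + 30.0 = 50.0°.

θ ≈ 50°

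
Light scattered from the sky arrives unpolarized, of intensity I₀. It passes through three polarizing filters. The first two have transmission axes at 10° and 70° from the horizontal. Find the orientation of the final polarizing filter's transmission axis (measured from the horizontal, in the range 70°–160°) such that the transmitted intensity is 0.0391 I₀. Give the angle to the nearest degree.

θ ≈ 126°

Unpolarized light through the first polarizer → I₁ = ½ I₀, now polarized at 10°.
I₂ = I₁ cos²(70° − 10°) = 0.5 I₀ · cos²(60°) = 0.125 I₀.
Need I₃/I₀ = 0.0391, so cos²(θ − 70°) = 0.0391 / 0.125 = 0.3128.
θ − 70° = arccos(√0.3128) = 56.0°, giving θ ≈ 70 + 56.0 = 126.0°.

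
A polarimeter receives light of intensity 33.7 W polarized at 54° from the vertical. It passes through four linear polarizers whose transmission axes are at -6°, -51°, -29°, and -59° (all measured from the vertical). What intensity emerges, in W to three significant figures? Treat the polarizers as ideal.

By Malus's law, I₁ = 33.7 W · cos²(60°) = 8.425 W.
I₂ = I₁ · cos²(45°) = 8.425 · 0.5 = 4.213 W.
I₃ = I₂ · cos²(22°) = 4.213 · 0.8597 = 3.621 W.
I₄ = I₃ · cos²(30°) = 3.621 · 0.75 = 2.716 W.

I ≈ 2.72 W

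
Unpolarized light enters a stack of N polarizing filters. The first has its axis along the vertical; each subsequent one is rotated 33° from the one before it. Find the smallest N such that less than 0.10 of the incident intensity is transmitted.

N = 6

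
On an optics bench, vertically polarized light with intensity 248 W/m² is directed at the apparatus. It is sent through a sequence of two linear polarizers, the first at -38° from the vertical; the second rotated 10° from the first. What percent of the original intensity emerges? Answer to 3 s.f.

I₁ = 248 W/m² · cos²(38°) = 154 W/m².
I₂ = I₁ · cos²(10°) = 154 · 0.9698 = 149.4 W/m².
That is 60.22% of the incident intensity.

≈ 60.2%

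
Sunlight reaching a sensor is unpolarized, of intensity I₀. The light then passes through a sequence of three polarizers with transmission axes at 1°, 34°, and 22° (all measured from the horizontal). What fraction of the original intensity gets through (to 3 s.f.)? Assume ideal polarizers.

Unpolarized light through the first polarizer → I₁ = ½ I₀, now polarized at 1°.
I₂ = I₁ cos²(34° − 1°) = 0.5 I₀ · cos²(33°) = 0.3517 I₀.
I₃ = I₂ cos²(22° − 34°) = 0.3517 I₀ · cos²(12°) = 0.3365 I₀.
Transmitted fraction = 0.3365.

≈ 0.336 I₀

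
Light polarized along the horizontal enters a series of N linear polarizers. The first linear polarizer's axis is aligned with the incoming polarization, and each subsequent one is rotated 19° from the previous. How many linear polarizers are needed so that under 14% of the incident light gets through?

N = 19

First polarizer is aligned with the polarization: full transmission.
Each further stage multiplies by cos²(19°) = 0.894.
After N polarizers: T = 0.894^(N−1). Require T < 0.14 ⇒ N−1 > ln(0.14)/ln(0.894) = 17.55, so N−1 ≥ 18 and N = 19.
Check: N=19 gives T = 0.1331 < 0.14; N=18 gives T = 0.1489.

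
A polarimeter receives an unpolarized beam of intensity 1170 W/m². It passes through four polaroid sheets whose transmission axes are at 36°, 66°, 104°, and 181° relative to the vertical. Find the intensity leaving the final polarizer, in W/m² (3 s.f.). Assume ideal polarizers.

Unpolarized light through the first polarizer → I₁ = 1170 W/m²/2 = 585 W/m², polarized at 36°.
I₂ = I₁ · cos²(30°) = 585 · 0.75 = 438.8 W/m².
I₃ = I₂ · cos²(38°) = 438.8 · 0.621 = 272.4 W/m².
I₄ = I₃ · cos²(77°) = 272.4 · 0.0506 = 13.79 W/m².

I ≈ 13.8 W/m²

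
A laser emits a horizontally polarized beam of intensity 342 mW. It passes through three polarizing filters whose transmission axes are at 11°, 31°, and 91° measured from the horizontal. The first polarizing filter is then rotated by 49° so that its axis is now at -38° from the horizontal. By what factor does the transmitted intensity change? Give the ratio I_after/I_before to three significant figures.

Before rotation:
I₁ = I₀ cos²(11° − 0°) = I₀ cos²(11°) = 0.9636 I₀.
I₂ = I₁ cos²(31° − 11°) = 0.9636 I₀ · cos²(20°) = 0.8509 I₀.
I₃ = I₂ cos²(91° − 31°) = 0.8509 I₀ · cos²(60°) = 0.2127 I₀.
After rotation:
I₁ = I₀ cos²(-38° − 0°) = I₀ cos²(38°) = 0.621 I₀.
I₂ = I₁ cos²(31° + 38°) = 0.621 I₀ · cos²(69°) = 0.07975 I₀.
I₃ = I₂ cos²(91° − 31°) = 0.07975 I₀ · cos²(60°) = 0.01994 I₀.
Ratio = 0.01994 / 0.2127 = 0.09373.

I_new/I_old ≈ 0.0937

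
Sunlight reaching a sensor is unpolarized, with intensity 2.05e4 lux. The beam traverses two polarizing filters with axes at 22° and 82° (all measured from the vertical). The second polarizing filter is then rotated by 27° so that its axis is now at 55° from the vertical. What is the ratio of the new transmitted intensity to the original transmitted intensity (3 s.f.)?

I_new/I_old ≈ 2.81

Before rotation:
Unpolarized light through the first polarizer → I₁ = ½ I₀, now polarized at 22°.
I₂ = I₁ cos²(82° − 22°) = 0.5 I₀ · cos²(60°) = 0.125 I₀.
After rotation:
Unpolarized light through the first polarizer → I₁ = ½ I₀, now polarized at 22°.
I₂ = I₁ cos²(55° − 22°) = 0.5 I₀ · cos²(33°) = 0.3517 I₀.
Ratio = 0.3517 / 0.125 = 2.813.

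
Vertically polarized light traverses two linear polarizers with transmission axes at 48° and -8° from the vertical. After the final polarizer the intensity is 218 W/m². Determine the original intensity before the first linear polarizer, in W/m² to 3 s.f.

I₀ ≈ 1560 W/m²

By Malus's law, I₁ = I₀ cos²(48° − 0°) = I₀ cos²(48°) = 0.4477 I₀.
I₂ = I₁ cos²(-8° − 48°) = 0.4477 I₀ · cos²(56°) = 0.14 I₀.
So 218 W/m² = 0.14 I₀, giving I₀ = 218/0.14 = 1557 W/m².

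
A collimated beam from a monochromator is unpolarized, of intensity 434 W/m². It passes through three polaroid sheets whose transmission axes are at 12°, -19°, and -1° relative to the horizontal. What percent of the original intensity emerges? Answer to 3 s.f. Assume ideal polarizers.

≈ 33.2%

Unpolarized light through the first polarizer → I₁ = 434 W/m²/2 = 217 W/m², polarized at 12°.
I₂ = I₁ · cos²(31°) = 217 · 0.7347 = 159.4 W/m².
I₃ = I₂ · cos²(18°) = 159.4 · 0.9045 = 144.2 W/m².
That is 33.23% of the incident intensity.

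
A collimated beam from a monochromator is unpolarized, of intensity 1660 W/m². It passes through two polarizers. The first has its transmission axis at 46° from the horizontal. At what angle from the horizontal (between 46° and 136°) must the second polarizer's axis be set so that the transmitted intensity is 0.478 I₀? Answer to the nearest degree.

θ ≈ 58°

Unpolarized light through the first polarizer → I₁ = ½ I₀, now polarized at 46°.
Need I₂/I₀ = 0.478, so cos²(θ − 46°) = 0.478 / 0.5 = 0.956.
θ − 46° = arccos(√0.956) = 12.1°, giving θ ≈ 46 + 12.1 = 58.1°.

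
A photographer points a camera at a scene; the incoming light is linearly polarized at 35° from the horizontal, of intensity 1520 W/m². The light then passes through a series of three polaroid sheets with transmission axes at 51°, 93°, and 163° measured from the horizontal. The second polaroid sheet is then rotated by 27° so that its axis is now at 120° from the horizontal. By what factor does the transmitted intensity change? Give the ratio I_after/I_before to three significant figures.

Before rotation:
I₁ = I₀ cos²(51° − 35°) = I₀ cos²(16°) = 0.924 I₀.
I₂ = I₁ cos²(93° − 51°) = 0.924 I₀ · cos²(42°) = 0.5103 I₀.
I₃ = I₂ cos²(163° − 93°) = 0.5103 I₀ · cos²(70°) = 0.05969 I₀.
After rotation:
I₁ = I₀ cos²(51° − 35°) = I₀ cos²(16°) = 0.924 I₀.
I₂ = I₁ cos²(120° − 51°) = 0.924 I₀ · cos²(69°) = 0.1187 I₀.
I₃ = I₂ cos²(163° − 120°) = 0.1187 I₀ · cos²(43°) = 0.06347 I₀.
Ratio = 0.06347 / 0.05969 = 1.063.

I_new/I_old ≈ 1.06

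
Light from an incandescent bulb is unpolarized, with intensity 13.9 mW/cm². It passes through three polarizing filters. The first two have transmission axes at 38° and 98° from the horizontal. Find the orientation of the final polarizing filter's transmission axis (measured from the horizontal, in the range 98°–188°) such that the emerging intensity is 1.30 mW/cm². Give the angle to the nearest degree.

Unpolarized light through the first polarizer → I₁ = ½ I₀, now polarized at 38°.
I₂ = I₁ cos²(98° − 38°) = 0.5 I₀ · cos²(60°) = 0.125 I₀.
Target fraction: 1.30 / 13.9 mW/cm² = 0.09353 of I₀.
Need I₃/I₀ = 0.09353, so cos²(θ − 98°) = 0.09353 / 0.125 = 0.7482.
θ − 98° = arccos(√0.7482) = 30.1°, giving θ ≈ 98 + 30.1 = 128.1°.

θ ≈ 128°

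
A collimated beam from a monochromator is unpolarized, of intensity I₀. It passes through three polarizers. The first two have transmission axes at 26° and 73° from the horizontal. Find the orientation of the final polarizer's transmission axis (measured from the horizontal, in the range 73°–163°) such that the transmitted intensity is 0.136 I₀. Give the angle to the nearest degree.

Unpolarized light through the first polarizer → I₁ = ½ I₀, now polarized at 26°.
I₂ = I₁ cos²(73° − 26°) = 0.5 I₀ · cos²(47°) = 0.2326 I₀.
Need I₃/I₀ = 0.136, so cos²(θ − 73°) = 0.136 / 0.2326 = 0.5848.
θ − 73° = arccos(√0.5848) = 40.1°, giving θ ≈ 73 + 40.1 = 113.1°.

θ ≈ 113°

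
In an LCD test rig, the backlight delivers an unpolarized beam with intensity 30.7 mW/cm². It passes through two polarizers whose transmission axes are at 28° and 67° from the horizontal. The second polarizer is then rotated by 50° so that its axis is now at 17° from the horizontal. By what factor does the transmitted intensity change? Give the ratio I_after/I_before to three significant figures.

I_new/I_old ≈ 1.60

Before rotation:
Unpolarized light through the first polarizer → I₁ = ½ I₀, now polarized at 28°.
I₂ = I₁ cos²(67° − 28°) = 0.5 I₀ · cos²(39°) = 0.302 I₀.
After rotation:
Unpolarized light through the first polarizer → I₁ = ½ I₀, now polarized at 28°.
I₂ = I₁ cos²(17° − 28°) = 0.5 I₀ · cos²(11°) = 0.4818 I₀.
Ratio = 0.4818 / 0.302 = 1.595.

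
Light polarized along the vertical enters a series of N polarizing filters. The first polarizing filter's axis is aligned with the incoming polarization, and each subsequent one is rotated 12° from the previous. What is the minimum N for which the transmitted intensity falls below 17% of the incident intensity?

N = 42

First polarizer is aligned with the polarization: full transmission.
Each further stage multiplies by cos²(12°) = 0.9568.
After N polarizers: T = 0.9568^(N−1). Require T < 0.17 ⇒ N−1 > ln(0.17)/ln(0.9568) = 40.10, so N−1 ≥ 41 and N = 42.
Check: N=42 gives T = 0.1634 < 0.17; N=41 gives T = 0.1707.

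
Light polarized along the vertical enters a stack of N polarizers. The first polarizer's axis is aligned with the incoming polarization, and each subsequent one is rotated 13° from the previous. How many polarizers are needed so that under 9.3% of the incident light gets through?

First polarizer is aligned with the polarization: full transmission.
Each further stage multiplies by cos²(13°) = 0.9494.
After N polarizers: T = 0.9494^(N−1). Require T < 0.093 ⇒ N−1 > ln(0.093)/ln(0.9494) = 45.74, so N−1 ≥ 46 and N = 47.
Check: N=47 gives T = 0.09175 < 0.093; N=46 gives T = 0.09664.

N = 47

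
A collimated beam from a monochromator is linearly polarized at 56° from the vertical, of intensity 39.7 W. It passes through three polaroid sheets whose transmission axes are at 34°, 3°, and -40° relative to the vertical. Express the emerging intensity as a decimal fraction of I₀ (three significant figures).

I/I₀ ≈ 0.338

I₁ = 39.7 W · cos²(22°) = 34.13 W.
I₂ = I₁ · cos²(31°) = 34.13 · 0.7347 = 25.08 W.
I₃ = I₂ · cos²(43°) = 25.08 · 0.5349 = 13.41 W.
Transmitted fraction = 0.3378.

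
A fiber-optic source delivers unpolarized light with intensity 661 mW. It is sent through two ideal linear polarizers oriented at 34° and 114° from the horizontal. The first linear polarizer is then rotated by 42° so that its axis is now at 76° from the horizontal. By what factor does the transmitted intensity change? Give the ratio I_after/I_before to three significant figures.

Before rotation:
Unpolarized light through the first polarizer → I₁ = ½ I₀, now polarized at 34°.
I₂ = I₁ cos²(114° − 34°) = 0.5 I₀ · cos²(80°) = 0.01508 I₀.
After rotation:
Unpolarized light through the first polarizer → I₁ = ½ I₀, now polarized at 76°.
I₂ = I₁ cos²(114° − 76°) = 0.5 I₀ · cos²(38°) = 0.3105 I₀.
Ratio = 0.3105 / 0.01508 = 20.59.

I_new/I_old ≈ 20.6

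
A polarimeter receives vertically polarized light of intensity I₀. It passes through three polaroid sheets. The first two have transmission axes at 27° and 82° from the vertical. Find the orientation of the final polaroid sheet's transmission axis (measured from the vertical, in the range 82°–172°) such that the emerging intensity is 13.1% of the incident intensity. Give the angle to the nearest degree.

θ ≈ 127°

I₁ = I₀ cos²(27° − 0°) = I₀ cos²(27°) = 0.7939 I₀.
I₂ = I₁ cos²(82° − 27°) = 0.7939 I₀ · cos²(55°) = 0.2612 I₀.
Need I₃/I₀ = 0.131, so cos²(θ − 82°) = 0.131 / 0.2612 = 0.5016.
θ − 82° = arccos(√0.5016) = 44.9°, giving θ ≈ 82 + 44.9 = 126.9°.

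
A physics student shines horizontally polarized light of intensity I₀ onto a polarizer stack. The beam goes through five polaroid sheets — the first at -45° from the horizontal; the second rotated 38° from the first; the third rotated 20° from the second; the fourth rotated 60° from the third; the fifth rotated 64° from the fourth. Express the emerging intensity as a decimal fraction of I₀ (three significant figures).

≈ 0.0132 I₀

I₁ = I₀ cos²(-45° − 0°) = I₀ cos²(45°) = 0.5 I₀.
I₂ = I₁ cos²(38°) = 0.5 · 0.621 I₀ = 0.3105 I₀.
I₃ = I₂ cos²(20°) = 0.3105 · 0.883 I₀ = 0.2742 I₀.
I₄ = I₃ cos²(60°) = 0.2742 · 0.25 I₀ = 0.06854 I₀.
I₅ = I₄ cos²(64°) = 0.06854 · 0.1922 I₀ = 0.01317 I₀.
Transmitted fraction = 0.01317.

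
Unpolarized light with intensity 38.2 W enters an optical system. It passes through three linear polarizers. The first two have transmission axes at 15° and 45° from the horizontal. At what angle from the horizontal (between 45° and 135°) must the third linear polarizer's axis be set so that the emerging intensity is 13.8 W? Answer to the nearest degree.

Unpolarized light through the first polarizer → I₁ = ½ I₀, now polarized at 15°.
I₂ = I₁ cos²(45° − 15°) = 0.5 I₀ · cos²(30°) = 0.375 I₀.
Target fraction: 13.8 / 38.2 W = 0.3613 of I₀.
Need I₃/I₀ = 0.3613, so cos²(θ − 45°) = 0.3613 / 0.375 = 0.9634.
θ − 45° = arccos(√0.9634) = 11.0°, giving θ ≈ 45 + 11.0 = 56.0°.

θ ≈ 56°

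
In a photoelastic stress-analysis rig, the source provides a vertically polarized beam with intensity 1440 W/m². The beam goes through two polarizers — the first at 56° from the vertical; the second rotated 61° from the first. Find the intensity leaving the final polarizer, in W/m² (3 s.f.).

I ≈ 106 W/m²

By Malus's law, I₁ = 1440 W/m² · cos²(56°) = 450.3 W/m².
I₂ = I₁ · cos²(61°) = 450.3 · 0.235 = 105.8 W/m².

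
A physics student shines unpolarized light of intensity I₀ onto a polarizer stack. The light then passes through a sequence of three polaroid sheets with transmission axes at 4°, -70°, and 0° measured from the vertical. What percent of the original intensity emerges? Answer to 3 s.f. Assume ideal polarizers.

≈ 0.444%

Unpolarized light through the first polarizer → I₁ = ½ I₀, now polarized at 4°.
I₂ = I₁ cos²(-70° − 4°) = 0.5 I₀ · cos²(74°) = 0.03799 I₀.
I₃ = I₂ cos²(0° + 70°) = 0.03799 I₀ · cos²(70°) = 0.004444 I₀.
That is 0.4444% of the incident intensity.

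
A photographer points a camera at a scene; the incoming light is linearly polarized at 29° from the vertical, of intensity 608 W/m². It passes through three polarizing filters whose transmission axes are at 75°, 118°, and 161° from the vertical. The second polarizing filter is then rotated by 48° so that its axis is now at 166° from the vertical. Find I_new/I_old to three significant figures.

Before rotation:
By Malus's law, I₁ = I₀ cos²(75° − 29°) = I₀ cos²(46°) = 0.4826 I₀.
I₂ = I₁ cos²(118° − 75°) = 0.4826 I₀ · cos²(43°) = 0.2581 I₀.
I₃ = I₂ cos²(161° − 118°) = 0.2581 I₀ · cos²(43°) = 0.1381 I₀.
After rotation:
I₁ = I₀ cos²(75° − 29°) = I₀ cos²(46°) = 0.4826 I₀.
Angle between axes 1 and 2: 89°. I₂ = 0.4826 I₀ · cos²(89°) = 0.000147 I₀.
I₃ = I₂ cos²(161° − 166°) = 0.000147 I₀ · cos²(5°) = 0.0001459 I₀.
Ratio = 0.0001459 / 0.1381 = 0.001057.

I_new/I_old ≈ 0.00106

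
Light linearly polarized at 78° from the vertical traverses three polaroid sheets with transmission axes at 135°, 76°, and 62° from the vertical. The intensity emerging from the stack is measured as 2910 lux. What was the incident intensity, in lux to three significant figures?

I₀ ≈ 3.93e4 lux

I₁ = I₀ cos²(135° − 78°) = I₀ cos²(57°) = 0.2966 I₀.
I₂ = I₁ cos²(76° − 135°) = 0.2966 I₀ · cos²(59°) = 0.07869 I₀.
I₃ = I₂ cos²(62° − 76°) = 0.07869 I₀ · cos²(14°) = 0.07408 I₀.
So 2910 lux = 0.07408 I₀, giving I₀ = 2910/0.07408 = 3.928e+04 lux.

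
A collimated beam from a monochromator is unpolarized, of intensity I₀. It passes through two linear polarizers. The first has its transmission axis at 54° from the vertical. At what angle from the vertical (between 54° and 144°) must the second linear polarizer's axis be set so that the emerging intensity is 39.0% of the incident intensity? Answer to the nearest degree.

θ ≈ 82°

Unpolarized light through the first polarizer → I₁ = ½ I₀, now polarized at 54°.
Need I₂/I₀ = 0.39, so cos²(θ − 54°) = 0.39 / 0.5 = 0.78.
θ − 54° = arccos(√0.78) = 28.0°, giving θ ≈ 54 + 28.0 = 82.0°.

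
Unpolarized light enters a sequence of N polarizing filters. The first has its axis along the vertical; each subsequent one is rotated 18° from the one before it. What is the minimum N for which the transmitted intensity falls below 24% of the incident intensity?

First polarizer halves the unpolarized light: factor 1/2.
Each further stage multiplies by cos²(18°) = 0.9045.
After N polarizers: T = 0.5·0.9045^(N−1). Require T < 0.24 ⇒ N−1 > ln(0.24/0.5)/ln(0.9045) = 7.31, so N−1 ≥ 8 and N = 9.
Check: N=9 gives T = 0.224 < 0.24; N=8 gives T = 0.2477.

N = 9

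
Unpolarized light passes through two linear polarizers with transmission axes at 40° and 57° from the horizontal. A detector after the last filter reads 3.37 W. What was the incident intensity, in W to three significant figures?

I₀ ≈ 7.37 W

Unpolarized light through the first polarizer → I₁ = ½ I₀, now polarized at 40°.
I₂ = I₁ cos²(57° − 40°) = 0.5 I₀ · cos²(17°) = 0.4573 I₀.
So 3.37 W = 0.4573 I₀, giving I₀ = 3.37/0.4573 = 7.37 W.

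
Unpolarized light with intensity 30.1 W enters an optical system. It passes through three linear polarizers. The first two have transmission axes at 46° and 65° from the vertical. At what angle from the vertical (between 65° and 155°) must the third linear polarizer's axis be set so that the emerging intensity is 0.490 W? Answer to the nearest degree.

θ ≈ 144°

Unpolarized light through the first polarizer → I₁ = ½ I₀, now polarized at 46°.
I₂ = I₁ cos²(65° − 46°) = 0.5 I₀ · cos²(19°) = 0.447 I₀.
Target fraction: 0.490 / 30.1 W = 0.01628 of I₀.
Need I₃/I₀ = 0.01628, so cos²(θ − 65°) = 0.01628 / 0.447 = 0.03642.
θ − 65° = arccos(√0.03642) = 79.0°, giving θ ≈ 65 + 79.0 = 144.0°.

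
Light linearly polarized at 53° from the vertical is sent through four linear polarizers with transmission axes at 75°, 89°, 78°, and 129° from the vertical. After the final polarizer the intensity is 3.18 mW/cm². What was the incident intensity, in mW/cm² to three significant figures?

I₀ ≈ 10.3 mW/cm²

I₁ = I₀ cos²(75° − 53°) = I₀ cos²(22°) = 0.8597 I₀.
I₂ = I₁ cos²(89° − 75°) = 0.8597 I₀ · cos²(14°) = 0.8094 I₀.
I₃ = I₂ cos²(78° − 89°) = 0.8094 I₀ · cos²(11°) = 0.7799 I₀.
I₄ = I₃ cos²(129° − 78°) = 0.7799 I₀ · cos²(51°) = 0.3089 I₀.
So 3.18 mW/cm² = 0.3089 I₀, giving I₀ = 3.18/0.3089 = 10.3 mW/cm².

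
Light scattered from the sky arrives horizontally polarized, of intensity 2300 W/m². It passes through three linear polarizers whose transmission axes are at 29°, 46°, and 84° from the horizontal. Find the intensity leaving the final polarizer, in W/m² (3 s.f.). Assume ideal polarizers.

I ≈ 999 W/m²

I₁ = 2300 W/m² · cos²(29°) = 1759 W/m².
I₂ = I₁ · cos²(17°) = 1759 · 0.9145 = 1609 W/m².
I₃ = I₂ · cos²(38°) = 1609 · 0.621 = 999.1 W/m².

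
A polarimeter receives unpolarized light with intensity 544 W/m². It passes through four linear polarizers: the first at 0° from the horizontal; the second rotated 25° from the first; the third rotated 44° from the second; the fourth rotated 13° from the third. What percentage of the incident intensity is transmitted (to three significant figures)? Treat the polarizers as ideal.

≈ 20.2%

Unpolarized light through the first polarizer → I₁ = 544 W/m²/2 = 272 W/m², polarized at 0°.
I₂ = I₁ · cos²(25°) = 272 · 0.8214 = 223.4 W/m².
I₃ = I₂ · cos²(44°) = 223.4 · 0.5174 = 115.6 W/m².
I₄ = I₃ · cos²(13°) = 115.6 · 0.9494 = 109.8 W/m².
That is 20.18% of the incident intensity.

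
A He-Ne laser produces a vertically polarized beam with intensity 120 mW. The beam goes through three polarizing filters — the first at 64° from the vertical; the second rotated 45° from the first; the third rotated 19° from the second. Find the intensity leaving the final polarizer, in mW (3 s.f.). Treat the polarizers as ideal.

By Malus's law, I₁ = 120 mW · cos²(64°) = 23.06 mW.
I₂ = I₁ · cos²(45°) = 23.06 · 0.5 = 11.53 mW.
I₃ = I₂ · cos²(19°) = 11.53 · 0.894 = 10.31 mW.

I ≈ 10.3 mW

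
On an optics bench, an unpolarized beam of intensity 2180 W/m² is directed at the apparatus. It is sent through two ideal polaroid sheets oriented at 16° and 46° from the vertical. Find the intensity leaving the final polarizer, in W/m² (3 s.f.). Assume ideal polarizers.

I ≈ 818 W/m²

Unpolarized light through the first polarizer → I₁ = 2180 W/m²/2 = 1090 W/m², polarized at 16°.
I₂ = I₁ · cos²(30°) = 1090 · 0.75 = 817.5 W/m².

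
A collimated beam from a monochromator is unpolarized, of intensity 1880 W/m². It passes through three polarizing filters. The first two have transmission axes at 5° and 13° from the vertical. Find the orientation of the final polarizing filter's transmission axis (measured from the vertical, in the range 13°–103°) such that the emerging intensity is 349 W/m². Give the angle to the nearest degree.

Unpolarized light through the first polarizer → I₁ = ½ I₀, now polarized at 5°.
I₂ = I₁ cos²(13° − 5°) = 0.5 I₀ · cos²(8°) = 0.4903 I₀.
Target fraction: 349 / 1880 W/m² = 0.1856 of I₀.
Need I₃/I₀ = 0.1856, so cos²(θ − 13°) = 0.1856 / 0.4903 = 0.3786.
θ − 13° = arccos(√0.3786) = 52.0°, giving θ ≈ 13 + 52.0 = 65.0°.

θ ≈ 65°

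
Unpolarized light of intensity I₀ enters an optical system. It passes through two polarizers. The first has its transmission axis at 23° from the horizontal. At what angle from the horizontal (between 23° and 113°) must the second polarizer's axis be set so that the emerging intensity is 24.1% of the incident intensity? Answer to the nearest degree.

Unpolarized light through the first polarizer → I₁ = ½ I₀, now polarized at 23°.
Need I₂/I₀ = 0.241, so cos²(θ − 23°) = 0.241 / 0.5 = 0.482.
θ − 23° = arccos(√0.482) = 46.0°, giving θ ≈ 23 + 46.0 = 69.0°.

θ ≈ 69°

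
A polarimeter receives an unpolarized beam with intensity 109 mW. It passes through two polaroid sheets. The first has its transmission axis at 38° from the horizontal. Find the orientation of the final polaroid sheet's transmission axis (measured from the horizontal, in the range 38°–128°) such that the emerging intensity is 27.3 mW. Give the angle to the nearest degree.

Unpolarized light through the first polarizer → I₁ = ½ I₀, now polarized at 38°.
Target fraction: 27.3 / 109 mW = 0.2505 of I₀.
Need I₂/I₀ = 0.2505, so cos²(θ − 38°) = 0.2505 / 0.5 = 0.5009.
θ − 38° = arccos(√0.5009) = 44.9°, giving θ ≈ 38 + 44.9 = 82.9°.

θ ≈ 83°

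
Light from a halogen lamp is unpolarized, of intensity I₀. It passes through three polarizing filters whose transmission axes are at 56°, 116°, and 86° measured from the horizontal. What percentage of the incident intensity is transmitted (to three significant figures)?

≈ 9.38%

Unpolarized light through the first polarizer → I₁ = ½ I₀, now polarized at 56°.
I₂ = I₁ cos²(116° − 56°) = 0.5 I₀ · cos²(60°) = 0.125 I₀.
I₃ = I₂ cos²(86° − 116°) = 0.125 I₀ · cos²(30°) = 0.09375 I₀.
That is 9.375% of the incident intensity.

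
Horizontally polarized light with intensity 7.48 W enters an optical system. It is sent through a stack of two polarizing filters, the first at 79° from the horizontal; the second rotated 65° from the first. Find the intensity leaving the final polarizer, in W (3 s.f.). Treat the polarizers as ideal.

I ≈ 0.0486 W

I₁ = 7.48 W · cos²(79°) = 0.2723 W.
I₂ = I₁ · cos²(65°) = 0.2723 · 0.1786 = 0.04864 W.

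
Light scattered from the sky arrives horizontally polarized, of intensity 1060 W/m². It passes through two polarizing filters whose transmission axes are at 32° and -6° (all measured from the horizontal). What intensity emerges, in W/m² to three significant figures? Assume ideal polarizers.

I ≈ 473 W/m²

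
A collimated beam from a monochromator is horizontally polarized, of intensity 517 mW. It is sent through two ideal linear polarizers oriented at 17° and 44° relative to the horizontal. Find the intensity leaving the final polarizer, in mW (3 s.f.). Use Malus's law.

By Malus's law, I₁ = 517 mW · cos²(17°) = 472.8 mW.
I₂ = I₁ · cos²(27°) = 472.8 · 0.7939 = 375.4 mW.

I ≈ 375 mW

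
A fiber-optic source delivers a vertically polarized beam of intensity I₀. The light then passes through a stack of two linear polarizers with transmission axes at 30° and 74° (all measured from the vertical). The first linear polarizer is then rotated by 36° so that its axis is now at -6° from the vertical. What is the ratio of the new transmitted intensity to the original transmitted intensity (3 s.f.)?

I_new/I_old ≈ 0.0768

Before rotation:
By Malus's law, I₁ = I₀ cos²(30° − 0°) = I₀ cos²(30°) = 0.75 I₀.
I₂ = I₁ cos²(74° − 30°) = 0.75 I₀ · cos²(44°) = 0.3881 I₀.
After rotation:
I₁ = I₀ cos²(-6° − 0°) = I₀ cos²(6°) = 0.9891 I₀.
I₂ = I₁ cos²(74° + 6°) = 0.9891 I₀ · cos²(80°) = 0.02982 I₀.
Ratio = 0.02982 / 0.3881 = 0.07685.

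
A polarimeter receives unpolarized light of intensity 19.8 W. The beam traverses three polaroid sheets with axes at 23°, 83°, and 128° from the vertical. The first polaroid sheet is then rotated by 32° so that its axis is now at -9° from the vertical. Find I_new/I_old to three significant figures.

Before rotation:
Unpolarized light through the first polarizer → I₁ = ½ I₀, now polarized at 23°.
I₂ = I₁ cos²(83° − 23°) = 0.5 I₀ · cos²(60°) = 0.125 I₀.
I₃ = I₂ cos²(128° − 83°) = 0.125 I₀ · cos²(45°) = 0.0625 I₀.
After rotation:
Unpolarized light through the first polarizer → I₁ = ½ I₀, now polarized at -9°.
Angle between axes 1 and 2: 88°. I₂ = 0.5 I₀ · cos²(88°) = 0.000609 I₀.
I₃ = I₂ cos²(128° − 83°) = 0.000609 I₀ · cos²(45°) = 0.0003045 I₀.
Ratio = 0.0003045 / 0.0625 = 0.004872.

I_new/I_old ≈ 0.00487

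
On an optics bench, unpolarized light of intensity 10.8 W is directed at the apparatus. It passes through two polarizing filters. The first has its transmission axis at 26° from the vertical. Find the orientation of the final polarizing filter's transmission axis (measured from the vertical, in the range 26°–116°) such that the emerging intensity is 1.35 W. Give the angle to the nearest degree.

Unpolarized light through the first polarizer → I₁ = ½ I₀, now polarized at 26°.
Target fraction: 1.35 / 10.8 W = 0.125 of I₀.
Need I₂/I₀ = 0.125, so cos²(θ − 26°) = 0.125 / 0.5 = 0.25.
θ − 26° = arccos(√0.25) = 60.0°, giving θ ≈ 26 + 60.0 = 86.0°.

θ ≈ 86°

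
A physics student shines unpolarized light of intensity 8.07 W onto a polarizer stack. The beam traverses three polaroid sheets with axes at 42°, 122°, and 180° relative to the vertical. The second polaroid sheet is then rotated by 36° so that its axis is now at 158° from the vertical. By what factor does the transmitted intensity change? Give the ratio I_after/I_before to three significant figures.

I_new/I_old ≈ 19.5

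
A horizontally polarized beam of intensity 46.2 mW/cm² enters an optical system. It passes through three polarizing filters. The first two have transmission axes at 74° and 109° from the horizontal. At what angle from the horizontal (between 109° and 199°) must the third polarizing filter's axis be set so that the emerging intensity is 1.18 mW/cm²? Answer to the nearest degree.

θ ≈ 154°

I₁ = I₀ cos²(74° − 0°) = I₀ cos²(74°) = 0.07598 I₀.
I₂ = I₁ cos²(109° − 74°) = 0.07598 I₀ · cos²(35°) = 0.05098 I₀.
Target fraction: 1.18 / 46.2 mW/cm² = 0.02554 of I₀.
Need I₃/I₀ = 0.02554, so cos²(θ − 109°) = 0.02554 / 0.05098 = 0.501.
θ − 109° = arccos(√0.501) = 44.9°, giving θ ≈ 109 + 44.9 = 153.9°.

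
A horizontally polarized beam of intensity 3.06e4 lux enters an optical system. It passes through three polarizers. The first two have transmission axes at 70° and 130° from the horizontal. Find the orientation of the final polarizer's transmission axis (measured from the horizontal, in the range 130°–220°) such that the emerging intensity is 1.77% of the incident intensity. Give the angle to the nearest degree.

θ ≈ 169°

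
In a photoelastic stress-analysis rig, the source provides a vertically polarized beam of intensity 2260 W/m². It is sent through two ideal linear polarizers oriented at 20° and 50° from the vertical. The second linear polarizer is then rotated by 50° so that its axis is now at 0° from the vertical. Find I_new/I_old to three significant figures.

I_new/I_old ≈ 1.18

Before rotation:
I₁ = I₀ cos²(20° − 0°) = I₀ cos²(20°) = 0.883 I₀.
I₂ = I₁ cos²(50° − 20°) = 0.883 I₀ · cos²(30°) = 0.6623 I₀.
After rotation:
I₁ = I₀ cos²(20° − 0°) = I₀ cos²(20°) = 0.883 I₀.
I₂ = I₁ cos²(0° − 20°) = 0.883 I₀ · cos²(20°) = 0.7797 I₀.
Ratio = 0.7797 / 0.6623 = 1.177.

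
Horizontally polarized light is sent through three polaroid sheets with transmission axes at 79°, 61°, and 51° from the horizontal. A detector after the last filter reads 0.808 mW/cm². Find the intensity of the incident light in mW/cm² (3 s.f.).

I₀ ≈ 25.3 mW/cm²

I₁ = I₀ cos²(79° − 0°) = I₀ cos²(79°) = 0.03641 I₀.
I₂ = I₁ cos²(61° − 79°) = 0.03641 I₀ · cos²(18°) = 0.03293 I₀.
I₃ = I₂ cos²(51° − 61°) = 0.03293 I₀ · cos²(10°) = 0.03194 I₀.
So 0.808 mW/cm² = 0.03194 I₀, giving I₀ = 0.808/0.03194 = 25.3 mW/cm².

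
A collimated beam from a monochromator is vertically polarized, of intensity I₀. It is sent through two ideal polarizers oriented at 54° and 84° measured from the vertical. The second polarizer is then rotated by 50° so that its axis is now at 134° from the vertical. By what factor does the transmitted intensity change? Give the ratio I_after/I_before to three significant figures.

I_new/I_old ≈ 0.0402

Before rotation:
By Malus's law, I₁ = I₀ cos²(54° − 0°) = I₀ cos²(54°) = 0.3455 I₀.
I₂ = I₁ cos²(84° − 54°) = 0.3455 I₀ · cos²(30°) = 0.2591 I₀.
After rotation:
I₁ = I₀ cos²(54° − 0°) = I₀ cos²(54°) = 0.3455 I₀.
I₂ = I₁ cos²(134° − 54°) = 0.3455 I₀ · cos²(80°) = 0.01042 I₀.
Ratio = 0.01042 / 0.2591 = 0.0402.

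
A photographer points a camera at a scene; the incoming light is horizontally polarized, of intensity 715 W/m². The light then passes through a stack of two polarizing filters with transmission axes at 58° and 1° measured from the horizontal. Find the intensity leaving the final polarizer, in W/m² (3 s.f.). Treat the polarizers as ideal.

I ≈ 59.6 W/m²

I₁ = 715 W/m² · cos²(58°) = 200.8 W/m².
I₂ = I₁ · cos²(57°) = 200.8 · 0.2966 = 59.56 W/m².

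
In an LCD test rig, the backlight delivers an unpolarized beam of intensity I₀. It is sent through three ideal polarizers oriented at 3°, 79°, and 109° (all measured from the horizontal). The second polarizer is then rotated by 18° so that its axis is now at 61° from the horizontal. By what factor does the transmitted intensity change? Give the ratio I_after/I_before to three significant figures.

Before rotation:
Unpolarized light through the first polarizer → I₁ = ½ I₀, now polarized at 3°.
I₂ = I₁ cos²(79° − 3°) = 0.5 I₀ · cos²(76°) = 0.02926 I₀.
I₃ = I₂ cos²(109° − 79°) = 0.02926 I₀ · cos²(30°) = 0.02195 I₀.
After rotation:
Unpolarized light through the first polarizer → I₁ = ½ I₀, now polarized at 3°.
I₂ = I₁ cos²(61° − 3°) = 0.5 I₀ · cos²(58°) = 0.1404 I₀.
I₃ = I₂ cos²(109° − 61°) = 0.1404 I₀ · cos²(48°) = 0.06287 I₀.
Ratio = 0.06287 / 0.02195 = 2.864.

I_new/I_old ≈ 2.86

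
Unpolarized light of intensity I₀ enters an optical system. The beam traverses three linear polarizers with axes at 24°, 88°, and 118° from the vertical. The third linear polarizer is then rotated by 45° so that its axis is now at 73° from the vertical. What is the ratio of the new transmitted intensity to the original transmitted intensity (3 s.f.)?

Before rotation:
Unpolarized light through the first polarizer → I₁ = ½ I₀, now polarized at 24°.
I₂ = I₁ cos²(88° − 24°) = 0.5 I₀ · cos²(64°) = 0.09608 I₀.
I₃ = I₂ cos²(118° − 88°) = 0.09608 I₀ · cos²(30°) = 0.07206 I₀.
After rotation:
Unpolarized light through the first polarizer → I₁ = ½ I₀, now polarized at 24°.
I₂ = I₁ cos²(88° − 24°) = 0.5 I₀ · cos²(64°) = 0.09608 I₀.
I₃ = I₂ cos²(73° − 88°) = 0.09608 I₀ · cos²(15°) = 0.08965 I₀.
Ratio = 0.08965 / 0.07206 = 1.244.

I_new/I_old ≈ 1.24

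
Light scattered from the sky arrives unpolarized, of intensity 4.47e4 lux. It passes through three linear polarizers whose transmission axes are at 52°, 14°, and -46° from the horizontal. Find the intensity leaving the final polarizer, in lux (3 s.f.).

Unpolarized light through the first polarizer → I₁ = 4.47e4 lux/2 = 2.235e+04 lux, polarized at 52°.
I₂ = I₁ · cos²(38°) = 2.235e+04 · 0.621 = 1.388e+04 lux.
I₃ = I₂ · cos²(60°) = 1.388e+04 · 0.25 = 3470 lux.

I ≈ 3470 lux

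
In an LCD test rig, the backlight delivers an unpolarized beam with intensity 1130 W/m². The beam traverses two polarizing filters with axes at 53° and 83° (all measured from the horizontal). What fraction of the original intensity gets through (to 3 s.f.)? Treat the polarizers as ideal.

I/I₀ ≈ 0.375

Unpolarized light through the first polarizer → I₁ = 1130 W/m²/2 = 565 W/m², polarized at 53°.
I₂ = I₁ · cos²(30°) = 565 · 0.75 = 423.8 W/m².
Transmitted fraction = 0.375.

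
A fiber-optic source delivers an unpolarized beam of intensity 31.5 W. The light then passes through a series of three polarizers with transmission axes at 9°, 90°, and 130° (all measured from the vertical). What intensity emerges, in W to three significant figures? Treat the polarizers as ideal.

I ≈ 0.226 W

Unpolarized light through the first polarizer → I₁ = 31.5 W/2 = 15.75 W, polarized at 9°.
I₂ = I₁ · cos²(81°) = 15.75 · 0.02447 = 0.3854 W.
I₃ = I₂ · cos²(40°) = 0.3854 · 0.5868 = 0.2262 W.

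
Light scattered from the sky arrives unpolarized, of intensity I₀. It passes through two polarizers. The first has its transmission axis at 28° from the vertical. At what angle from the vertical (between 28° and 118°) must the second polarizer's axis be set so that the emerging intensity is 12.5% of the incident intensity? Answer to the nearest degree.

θ ≈ 88°

Unpolarized light through the first polarizer → I₁ = ½ I₀, now polarized at 28°.
Need I₂/I₀ = 0.125, so cos²(θ − 28°) = 0.125 / 0.5 = 0.25.
θ − 28° = arccos(√0.25) = 60.0°, giving θ ≈ 28 + 60.0 = 88.0°.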